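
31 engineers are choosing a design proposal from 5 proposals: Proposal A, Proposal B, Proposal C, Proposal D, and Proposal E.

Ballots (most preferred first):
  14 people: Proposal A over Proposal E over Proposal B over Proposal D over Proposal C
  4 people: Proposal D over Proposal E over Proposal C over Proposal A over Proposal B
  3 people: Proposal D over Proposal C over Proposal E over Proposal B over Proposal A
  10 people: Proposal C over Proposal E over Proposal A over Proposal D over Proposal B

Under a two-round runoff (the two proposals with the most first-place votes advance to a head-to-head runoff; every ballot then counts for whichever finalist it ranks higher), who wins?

Proposal C

Round 1 first-place votes: Proposal A 14, Proposal B 0, Proposal C 10, Proposal D 7, Proposal E 0. Proposal A and Proposal C advance.
Runoff: Proposal A is ranked above Proposal C on 14 ballots, Proposal C above Proposal A on 17.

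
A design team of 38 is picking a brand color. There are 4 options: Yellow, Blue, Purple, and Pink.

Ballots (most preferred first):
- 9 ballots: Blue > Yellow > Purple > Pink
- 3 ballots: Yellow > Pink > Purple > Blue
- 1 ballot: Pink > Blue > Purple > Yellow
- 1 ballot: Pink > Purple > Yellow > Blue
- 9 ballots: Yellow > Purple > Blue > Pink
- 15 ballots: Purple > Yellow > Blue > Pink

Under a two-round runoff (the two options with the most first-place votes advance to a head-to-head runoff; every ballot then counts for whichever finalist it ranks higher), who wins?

Round 1 first-place votes: Yellow 12, Blue 9, Purple 15, Pink 2. Purple and Yellow advance.
Runoff: Purple is ranked above Yellow on 17 ballots, Yellow above Purple on 21.

Yellow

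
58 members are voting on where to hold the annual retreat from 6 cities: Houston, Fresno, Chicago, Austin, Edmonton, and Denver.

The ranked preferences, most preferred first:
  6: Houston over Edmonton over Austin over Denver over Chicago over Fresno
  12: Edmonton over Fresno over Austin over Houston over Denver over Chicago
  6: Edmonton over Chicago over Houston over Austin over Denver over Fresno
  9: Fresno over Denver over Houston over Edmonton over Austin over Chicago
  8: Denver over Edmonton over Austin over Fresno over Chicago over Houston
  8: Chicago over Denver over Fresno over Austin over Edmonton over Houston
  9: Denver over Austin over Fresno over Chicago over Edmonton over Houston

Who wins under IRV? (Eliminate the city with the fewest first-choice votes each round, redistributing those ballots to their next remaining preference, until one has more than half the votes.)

Denver

Round 1: Houston 6, Fresno 9, Chicago 8, Austin 0, Edmonton 18, Denver 17. Austin eliminated.
Round 2: Houston 6, Fresno 9, Chicago 8, Edmonton 18, Denver 17. Houston eliminated.
Round 3: Fresno 9, Chicago 8, Edmonton 24, Denver 17. Chicago eliminated.
Round 4: Fresno 9, Edmonton 24, Denver 25. Fresno eliminated.
Round 5: Edmonton 24, Denver 34. Denver has a majority (≥30).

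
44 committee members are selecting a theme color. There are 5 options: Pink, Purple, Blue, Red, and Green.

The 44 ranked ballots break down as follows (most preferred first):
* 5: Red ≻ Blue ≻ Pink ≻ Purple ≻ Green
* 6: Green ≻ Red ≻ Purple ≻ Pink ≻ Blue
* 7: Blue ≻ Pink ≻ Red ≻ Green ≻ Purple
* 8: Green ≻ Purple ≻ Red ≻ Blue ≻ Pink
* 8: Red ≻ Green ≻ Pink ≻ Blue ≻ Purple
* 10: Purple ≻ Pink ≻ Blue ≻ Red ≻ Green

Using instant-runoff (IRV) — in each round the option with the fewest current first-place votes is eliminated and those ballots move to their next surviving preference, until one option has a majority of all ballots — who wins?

Round 1: Pink 0, Purple 10, Blue 7, Red 13, Green 14. Pink eliminated.
Round 2: Purple 10, Blue 7, Red 13, Green 14. Blue eliminated.
Round 3: Purple 10, Red 20, Green 14. Purple eliminated.
Round 4: Red 30, Green 14. Red has a majority (≥23).

Red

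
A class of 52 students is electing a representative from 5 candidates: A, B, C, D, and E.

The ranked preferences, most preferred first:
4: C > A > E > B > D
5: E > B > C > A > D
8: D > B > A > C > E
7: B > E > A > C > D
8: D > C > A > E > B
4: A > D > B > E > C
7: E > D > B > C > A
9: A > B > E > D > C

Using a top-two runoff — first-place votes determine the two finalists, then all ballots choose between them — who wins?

Round 1 first-place votes: A 13, B 7, C 4, D 16, E 12. D and A advance.
Runoff: D is ranked above A on 23 ballots, A above D on 29.

A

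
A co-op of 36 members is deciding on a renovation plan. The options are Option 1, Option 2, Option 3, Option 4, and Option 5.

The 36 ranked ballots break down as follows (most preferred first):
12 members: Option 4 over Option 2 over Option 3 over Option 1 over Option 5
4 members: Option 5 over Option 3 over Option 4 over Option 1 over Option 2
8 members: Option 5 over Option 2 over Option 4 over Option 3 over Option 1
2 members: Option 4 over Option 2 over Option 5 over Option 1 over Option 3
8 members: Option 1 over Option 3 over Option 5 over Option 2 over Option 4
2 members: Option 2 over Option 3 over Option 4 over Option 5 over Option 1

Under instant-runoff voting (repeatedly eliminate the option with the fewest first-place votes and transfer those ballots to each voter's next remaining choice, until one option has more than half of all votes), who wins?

Round 1: Option 1 8, Option 2 2, Option 3 0, Option 4 14, Option 5 12. Option 3 eliminated.
Round 2: Option 1 8, Option 2 2, Option 4 14, Option 5 12. Option 2 eliminated.
Round 3: Option 1 8, Option 4 16, Option 5 12. Option 1 eliminated.
Round 4: Option 4 16, Option 5 20. Option 5 has a majority (≥19).

Option 5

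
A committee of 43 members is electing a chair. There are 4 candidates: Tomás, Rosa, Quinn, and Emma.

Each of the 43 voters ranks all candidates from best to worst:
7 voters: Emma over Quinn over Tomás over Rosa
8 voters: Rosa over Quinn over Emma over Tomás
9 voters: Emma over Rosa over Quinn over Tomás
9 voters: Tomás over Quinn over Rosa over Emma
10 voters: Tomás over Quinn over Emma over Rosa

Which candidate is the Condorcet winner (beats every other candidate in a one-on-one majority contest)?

Quinn

Quinn vs Tomás: 24–19
Quinn vs Rosa: 26–17
Quinn vs Emma: 27–16
Quinn beats every other candidate.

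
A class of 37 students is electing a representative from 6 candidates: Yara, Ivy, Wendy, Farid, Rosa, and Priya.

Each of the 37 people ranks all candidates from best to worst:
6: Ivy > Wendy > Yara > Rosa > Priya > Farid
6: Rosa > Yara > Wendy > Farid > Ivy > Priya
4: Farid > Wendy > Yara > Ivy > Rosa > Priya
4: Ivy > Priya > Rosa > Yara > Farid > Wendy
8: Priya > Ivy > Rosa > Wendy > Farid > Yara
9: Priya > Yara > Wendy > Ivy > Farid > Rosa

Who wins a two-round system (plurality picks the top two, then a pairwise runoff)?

Round 1 first-place votes: Yara 0, Ivy 10, Wendy 0, Farid 4, Rosa 6, Priya 17. Priya and Ivy advance.
Runoff: Priya is ranked above Ivy on 17 ballots, Ivy above Priya on 20.

Ivy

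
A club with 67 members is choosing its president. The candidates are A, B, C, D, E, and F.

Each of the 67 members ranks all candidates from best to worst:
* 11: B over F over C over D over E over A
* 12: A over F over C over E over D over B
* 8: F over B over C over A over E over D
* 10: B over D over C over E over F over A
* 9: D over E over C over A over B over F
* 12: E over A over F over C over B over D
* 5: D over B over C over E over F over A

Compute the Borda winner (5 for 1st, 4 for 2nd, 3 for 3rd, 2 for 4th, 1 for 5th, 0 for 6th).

C

A: 11×0 + 12×5 + 8×2 + 10×0 + 9×2 + 12×4 + 5×0 = 142
B: 11×5 + 12×0 + 8×4 + 10×5 + 9×1 + 12×1 + 5×4 = 178
C: 11×3 + 12×3 + 8×3 + 10×3 + 9×3 + 12×2 + 5×3 = 189
D: 11×2 + 12×1 + 8×0 + 10×4 + 9×5 + 12×0 + 5×5 = 144
E: 11×1 + 12×2 + 8×1 + 10×2 + 9×4 + 12×5 + 5×2 = 169
F: 11×4 + 12×4 + 8×5 + 10×1 + 9×0 + 12×3 + 5×1 = 183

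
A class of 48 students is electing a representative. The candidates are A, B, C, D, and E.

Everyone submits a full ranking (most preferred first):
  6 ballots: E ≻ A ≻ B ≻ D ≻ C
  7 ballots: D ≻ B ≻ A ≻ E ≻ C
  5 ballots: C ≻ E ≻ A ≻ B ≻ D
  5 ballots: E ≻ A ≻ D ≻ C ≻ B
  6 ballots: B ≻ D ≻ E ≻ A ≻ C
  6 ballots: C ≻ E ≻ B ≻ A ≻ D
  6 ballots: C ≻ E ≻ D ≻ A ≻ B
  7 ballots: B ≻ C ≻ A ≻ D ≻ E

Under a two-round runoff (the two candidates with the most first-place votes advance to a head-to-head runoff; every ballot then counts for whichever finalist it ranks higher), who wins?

B

Round 1 first-place votes: A 0, B 13, C 17, D 7, E 11. C and B advance.
Runoff: C is ranked above B on 22 ballots, B above C on 26.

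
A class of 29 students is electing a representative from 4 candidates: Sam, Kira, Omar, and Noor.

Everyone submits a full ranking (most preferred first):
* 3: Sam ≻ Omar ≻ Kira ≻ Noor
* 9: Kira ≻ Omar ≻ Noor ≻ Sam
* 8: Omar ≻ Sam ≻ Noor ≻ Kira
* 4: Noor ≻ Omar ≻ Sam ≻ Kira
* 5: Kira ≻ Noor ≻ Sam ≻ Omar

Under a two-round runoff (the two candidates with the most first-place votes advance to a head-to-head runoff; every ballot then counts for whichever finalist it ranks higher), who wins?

Omar

Round 1 first-place votes: Sam 3, Kira 14, Omar 8, Noor 4. Kira and Omar advance.
Runoff: Kira is ranked above Omar on 14 ballots, Omar above Kira on 15.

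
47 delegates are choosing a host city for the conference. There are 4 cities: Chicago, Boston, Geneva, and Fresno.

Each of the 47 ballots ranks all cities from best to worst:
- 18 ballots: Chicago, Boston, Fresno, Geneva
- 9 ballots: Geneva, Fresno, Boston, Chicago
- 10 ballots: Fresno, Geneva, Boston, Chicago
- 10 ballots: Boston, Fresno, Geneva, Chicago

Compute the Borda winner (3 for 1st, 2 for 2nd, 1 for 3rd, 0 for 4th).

Fresno

Chicago: 18×3 + 9×0 + 10×0 + 10×0 = 54
Boston: 18×2 + 9×1 + 10×1 + 10×3 = 85
Geneva: 18×0 + 9×3 + 10×2 + 10×1 = 57
Fresno: 18×1 + 9×2 + 10×3 + 10×2 = 86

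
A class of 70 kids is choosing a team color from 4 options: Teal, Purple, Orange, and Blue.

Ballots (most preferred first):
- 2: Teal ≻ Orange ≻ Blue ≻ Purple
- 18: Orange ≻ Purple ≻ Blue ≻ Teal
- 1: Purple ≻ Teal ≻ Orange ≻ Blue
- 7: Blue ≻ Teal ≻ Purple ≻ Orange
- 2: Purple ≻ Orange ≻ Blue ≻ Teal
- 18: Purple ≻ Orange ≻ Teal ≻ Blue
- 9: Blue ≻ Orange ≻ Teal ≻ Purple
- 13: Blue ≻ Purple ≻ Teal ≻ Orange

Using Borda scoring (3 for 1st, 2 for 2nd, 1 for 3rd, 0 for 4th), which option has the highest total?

Purple

Teal: 2×3 + 18×0 + 1×2 + 7×2 + 2×0 + 18×1 + 9×1 + 13×1 = 62
Purple: 2×0 + 18×2 + 1×3 + 7×1 + 2×3 + 18×3 + 9×0 + 13×2 = 132
Orange: 2×2 + 18×3 + 1×1 + 7×0 + 2×2 + 18×2 + 9×2 + 13×0 = 117
Blue: 2×1 + 18×1 + 1×0 + 7×3 + 2×1 + 18×0 + 9×3 + 13×3 = 109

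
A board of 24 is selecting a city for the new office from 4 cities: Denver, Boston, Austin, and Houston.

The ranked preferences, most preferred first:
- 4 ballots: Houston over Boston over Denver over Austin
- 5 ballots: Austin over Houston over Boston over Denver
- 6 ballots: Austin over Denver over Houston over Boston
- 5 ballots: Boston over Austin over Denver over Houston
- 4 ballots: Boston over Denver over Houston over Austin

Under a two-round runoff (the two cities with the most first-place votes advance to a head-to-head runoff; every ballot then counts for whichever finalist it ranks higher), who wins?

Boston

Round 1 first-place votes: Denver 0, Boston 9, Austin 11, Houston 4. Austin and Boston advance.
Runoff: Austin is ranked above Boston on 11 ballots, Boston above Austin on 13.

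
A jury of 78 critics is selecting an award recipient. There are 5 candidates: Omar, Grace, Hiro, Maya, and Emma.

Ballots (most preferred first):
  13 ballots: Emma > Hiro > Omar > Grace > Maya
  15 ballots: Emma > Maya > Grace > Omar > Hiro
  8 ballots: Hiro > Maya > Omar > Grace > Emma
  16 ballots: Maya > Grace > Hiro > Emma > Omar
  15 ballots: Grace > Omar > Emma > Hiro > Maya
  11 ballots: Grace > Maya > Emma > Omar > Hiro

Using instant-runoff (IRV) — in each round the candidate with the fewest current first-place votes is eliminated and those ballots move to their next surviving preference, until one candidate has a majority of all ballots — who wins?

Grace

Round 1: Omar 0, Grace 26, Hiro 8, Maya 16, Emma 28. Omar eliminated.
Round 2: Grace 26, Hiro 8, Maya 16, Emma 28. Hiro eliminated.
Round 3: Grace 26, Maya 24, Emma 28. Maya eliminated.
Round 4: Grace 50, Emma 28. Grace has a majority (≥40).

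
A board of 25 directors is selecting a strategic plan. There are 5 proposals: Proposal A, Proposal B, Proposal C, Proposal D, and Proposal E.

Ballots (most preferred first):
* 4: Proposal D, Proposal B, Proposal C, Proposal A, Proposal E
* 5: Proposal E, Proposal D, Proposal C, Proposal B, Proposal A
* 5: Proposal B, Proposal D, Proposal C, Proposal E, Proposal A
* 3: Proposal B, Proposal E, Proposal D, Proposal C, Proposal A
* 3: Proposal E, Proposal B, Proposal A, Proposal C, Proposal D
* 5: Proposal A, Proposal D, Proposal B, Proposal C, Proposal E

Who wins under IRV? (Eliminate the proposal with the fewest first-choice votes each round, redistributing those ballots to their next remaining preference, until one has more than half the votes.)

Round 1: Proposal A 5, Proposal B 8, Proposal C 0, Proposal D 4, Proposal E 8. Proposal C eliminated.
Round 2: Proposal A 5, Proposal B 8, Proposal D 4, Proposal E 8. Proposal D eliminated.
Round 3: Proposal A 5, Proposal B 12, Proposal E 8. Proposal A eliminated.
Round 4: Proposal B 17, Proposal E 8. Proposal B has a majority (≥13).

Proposal B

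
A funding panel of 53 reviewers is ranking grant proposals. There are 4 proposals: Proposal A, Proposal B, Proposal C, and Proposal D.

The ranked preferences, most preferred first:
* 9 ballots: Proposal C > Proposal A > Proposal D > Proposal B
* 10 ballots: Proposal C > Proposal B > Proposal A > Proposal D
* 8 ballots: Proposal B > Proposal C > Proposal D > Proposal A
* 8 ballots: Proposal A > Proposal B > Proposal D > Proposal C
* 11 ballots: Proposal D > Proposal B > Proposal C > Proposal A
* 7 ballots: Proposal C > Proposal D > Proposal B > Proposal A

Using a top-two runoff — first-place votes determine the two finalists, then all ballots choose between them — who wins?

Proposal C

Round 1 first-place votes: Proposal A 8, Proposal B 8, Proposal C 26, Proposal D 11. Proposal C and Proposal D advance.
Runoff: Proposal C is ranked above Proposal D on 34 ballots, Proposal D above Proposal C on 19.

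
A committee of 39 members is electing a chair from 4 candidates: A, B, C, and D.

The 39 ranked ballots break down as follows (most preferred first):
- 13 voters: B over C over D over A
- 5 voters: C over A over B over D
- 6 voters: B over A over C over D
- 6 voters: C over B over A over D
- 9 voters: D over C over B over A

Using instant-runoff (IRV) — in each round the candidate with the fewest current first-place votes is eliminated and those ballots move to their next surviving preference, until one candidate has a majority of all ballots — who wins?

C

Round 1: A 0, B 19, C 11, D 9. A eliminated.
Round 2: B 19, C 11, D 9. D eliminated.
Round 3: B 19, C 20. C has a majority (≥20).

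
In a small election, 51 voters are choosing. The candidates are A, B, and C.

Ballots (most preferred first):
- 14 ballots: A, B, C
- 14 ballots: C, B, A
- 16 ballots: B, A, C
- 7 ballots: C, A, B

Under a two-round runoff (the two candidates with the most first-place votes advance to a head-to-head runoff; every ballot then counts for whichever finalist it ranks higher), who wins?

B

Round 1 first-place votes: A 14, B 16, C 21. C and B advance.
Runoff: C is ranked above B on 21 ballots, B above C on 30.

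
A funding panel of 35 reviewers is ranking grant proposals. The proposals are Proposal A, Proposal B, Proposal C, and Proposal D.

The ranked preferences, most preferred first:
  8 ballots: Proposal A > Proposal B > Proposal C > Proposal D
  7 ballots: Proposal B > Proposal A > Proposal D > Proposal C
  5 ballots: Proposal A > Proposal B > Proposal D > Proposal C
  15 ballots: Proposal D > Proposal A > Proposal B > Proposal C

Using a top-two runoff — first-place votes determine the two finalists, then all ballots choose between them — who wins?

Round 1 first-place votes: Proposal A 13, Proposal B 7, Proposal C 0, Proposal D 15. Proposal D and Proposal A advance.
Runoff: Proposal D is ranked above Proposal A on 15 ballots, Proposal A above Proposal D on 20.

Proposal A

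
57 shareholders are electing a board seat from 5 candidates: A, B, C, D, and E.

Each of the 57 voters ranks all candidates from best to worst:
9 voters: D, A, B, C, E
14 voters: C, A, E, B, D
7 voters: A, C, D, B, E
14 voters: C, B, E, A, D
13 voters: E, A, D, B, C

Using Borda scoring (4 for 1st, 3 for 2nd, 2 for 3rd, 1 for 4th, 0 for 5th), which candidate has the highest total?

A

A: 9×3 + 14×3 + 7×4 + 14×1 + 13×3 = 150
B: 9×2 + 14×1 + 7×1 + 14×3 + 13×1 = 94
C: 9×1 + 14×4 + 7×3 + 14×4 + 13×0 = 142
D: 9×4 + 14×0 + 7×2 + 14×0 + 13×2 = 76
E: 9×0 + 14×2 + 7×0 + 14×2 + 13×4 = 108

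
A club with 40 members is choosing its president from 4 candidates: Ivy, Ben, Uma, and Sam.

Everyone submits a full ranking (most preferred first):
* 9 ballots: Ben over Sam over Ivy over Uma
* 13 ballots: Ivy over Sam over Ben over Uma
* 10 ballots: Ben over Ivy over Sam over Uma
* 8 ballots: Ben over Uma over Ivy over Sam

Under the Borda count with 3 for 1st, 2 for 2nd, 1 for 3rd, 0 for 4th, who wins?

Ben

Ivy: 9×1 + 13×3 + 10×2 + 8×1 = 76
Ben: 9×3 + 13×1 + 10×3 + 8×3 = 94
Uma: 9×0 + 13×0 + 10×0 + 8×2 = 16
Sam: 9×2 + 13×2 + 10×1 + 8×0 = 54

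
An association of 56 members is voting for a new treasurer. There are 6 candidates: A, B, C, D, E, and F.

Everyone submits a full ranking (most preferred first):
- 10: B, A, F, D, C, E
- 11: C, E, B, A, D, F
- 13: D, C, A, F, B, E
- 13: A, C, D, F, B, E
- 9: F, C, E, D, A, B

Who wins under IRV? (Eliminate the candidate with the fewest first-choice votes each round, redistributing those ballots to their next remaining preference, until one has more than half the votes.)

C

Round 1: A 13, B 10, C 11, D 13, E 0, F 9. E eliminated.
Round 2: A 13, B 10, C 11, D 13, F 9. F eliminated.
Round 3: A 13, B 10, C 20, D 13. B eliminated.
Round 4: A 23, C 20, D 13. D eliminated.
Round 5: A 23, C 33. C has a majority (≥29).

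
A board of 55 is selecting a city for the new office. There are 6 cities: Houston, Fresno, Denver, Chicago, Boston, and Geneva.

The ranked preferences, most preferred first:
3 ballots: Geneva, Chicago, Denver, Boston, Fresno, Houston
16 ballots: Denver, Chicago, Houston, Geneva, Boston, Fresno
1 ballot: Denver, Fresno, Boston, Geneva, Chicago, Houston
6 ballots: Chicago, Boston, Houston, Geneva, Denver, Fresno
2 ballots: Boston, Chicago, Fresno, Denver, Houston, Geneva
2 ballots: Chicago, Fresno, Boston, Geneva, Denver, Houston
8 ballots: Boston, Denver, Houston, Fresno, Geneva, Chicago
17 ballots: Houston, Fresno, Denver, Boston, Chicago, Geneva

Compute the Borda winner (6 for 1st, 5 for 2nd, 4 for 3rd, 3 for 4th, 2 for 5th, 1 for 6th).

Houston: 3×1 + 16×4 + 1×1 + 6×4 + 2×2 + 2×1 + 8×4 + 17×6 = 232
Fresno: 3×2 + 16×1 + 1×5 + 6×1 + 2×4 + 2×5 + 8×3 + 17×5 = 160
Denver: 3×4 + 16×6 + 1×6 + 6×2 + 2×3 + 2×2 + 8×5 + 17×4 = 244
Chicago: 3×5 + 16×5 + 1×2 + 6×6 + 2×5 + 2×6 + 8×1 + 17×2 = 197
Boston: 3×3 + 16×2 + 1×4 + 6×5 + 2×6 + 2×4 + 8×6 + 17×3 = 194
Geneva: 3×6 + 16×3 + 1×3 + 6×3 + 2×1 + 2×3 + 8×2 + 17×1 = 128

Denver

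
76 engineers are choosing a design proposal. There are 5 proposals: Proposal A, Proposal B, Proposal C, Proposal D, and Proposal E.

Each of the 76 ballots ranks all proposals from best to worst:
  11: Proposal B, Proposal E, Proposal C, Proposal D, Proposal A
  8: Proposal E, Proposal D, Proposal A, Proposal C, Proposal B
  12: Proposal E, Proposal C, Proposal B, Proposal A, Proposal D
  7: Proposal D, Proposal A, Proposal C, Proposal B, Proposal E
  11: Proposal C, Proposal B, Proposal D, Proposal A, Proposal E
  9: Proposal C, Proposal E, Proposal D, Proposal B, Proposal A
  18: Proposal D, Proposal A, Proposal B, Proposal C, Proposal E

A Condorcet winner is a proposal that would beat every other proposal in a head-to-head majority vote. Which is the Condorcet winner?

Proposal C vs Proposal A: 43–33
Proposal C vs Proposal B: 47–29
Proposal C vs Proposal D: 43–33
Proposal C vs Proposal E: 45–31
Proposal C beats every other proposal.

Proposal C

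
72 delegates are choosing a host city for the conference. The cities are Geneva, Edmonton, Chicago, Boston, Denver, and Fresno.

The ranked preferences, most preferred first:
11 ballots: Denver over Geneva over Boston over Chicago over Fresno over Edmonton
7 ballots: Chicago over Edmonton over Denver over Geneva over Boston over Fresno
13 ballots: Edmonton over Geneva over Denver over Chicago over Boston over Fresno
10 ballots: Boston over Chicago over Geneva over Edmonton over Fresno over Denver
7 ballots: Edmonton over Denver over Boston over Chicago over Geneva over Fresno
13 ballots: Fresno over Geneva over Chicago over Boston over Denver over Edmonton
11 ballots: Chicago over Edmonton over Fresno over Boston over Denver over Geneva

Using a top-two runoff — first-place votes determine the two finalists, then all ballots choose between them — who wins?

Chicago

Round 1 first-place votes: Geneva 0, Edmonton 20, Chicago 18, Boston 10, Denver 11, Fresno 13. Edmonton and Chicago advance.
Runoff: Edmonton is ranked above Chicago on 20 ballots, Chicago above Edmonton on 52.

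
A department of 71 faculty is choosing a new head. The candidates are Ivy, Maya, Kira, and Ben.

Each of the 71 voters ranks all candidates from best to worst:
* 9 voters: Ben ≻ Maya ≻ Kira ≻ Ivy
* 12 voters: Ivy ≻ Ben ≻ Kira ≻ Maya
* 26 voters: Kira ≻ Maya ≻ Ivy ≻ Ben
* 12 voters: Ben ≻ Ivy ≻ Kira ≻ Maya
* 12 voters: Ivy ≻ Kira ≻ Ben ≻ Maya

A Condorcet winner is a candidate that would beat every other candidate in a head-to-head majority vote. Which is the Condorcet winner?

Ivy

Ivy vs Maya: 36–35
Ivy vs Kira: 36–35
Ivy vs Ben: 50–21
Ivy beats every other candidate.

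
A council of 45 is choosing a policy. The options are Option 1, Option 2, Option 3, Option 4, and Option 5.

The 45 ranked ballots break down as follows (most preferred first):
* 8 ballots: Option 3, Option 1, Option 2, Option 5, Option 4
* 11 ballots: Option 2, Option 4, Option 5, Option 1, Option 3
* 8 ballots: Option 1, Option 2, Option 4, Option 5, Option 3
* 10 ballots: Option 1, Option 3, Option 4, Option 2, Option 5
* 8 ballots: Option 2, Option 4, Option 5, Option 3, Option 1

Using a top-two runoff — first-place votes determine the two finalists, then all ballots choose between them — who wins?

Round 1 first-place votes: Option 1 18, Option 2 19, Option 3 8, Option 4 0, Option 5 0. Option 2 and Option 1 advance.
Runoff: Option 2 is ranked above Option 1 on 19 ballots, Option 1 above Option 2 on 26.

Option 1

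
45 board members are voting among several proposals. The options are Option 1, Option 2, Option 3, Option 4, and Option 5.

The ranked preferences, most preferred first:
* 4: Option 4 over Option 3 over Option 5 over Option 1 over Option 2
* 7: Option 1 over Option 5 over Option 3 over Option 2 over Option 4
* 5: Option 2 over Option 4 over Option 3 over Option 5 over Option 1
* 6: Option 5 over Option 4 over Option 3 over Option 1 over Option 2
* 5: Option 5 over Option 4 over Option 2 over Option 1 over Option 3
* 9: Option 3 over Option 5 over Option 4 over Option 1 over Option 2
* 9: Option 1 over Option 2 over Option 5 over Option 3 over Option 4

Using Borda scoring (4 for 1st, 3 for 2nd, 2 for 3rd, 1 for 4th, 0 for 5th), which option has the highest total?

Option 5

Option 1: 4×1 + 7×4 + 5×0 + 6×1 + 5×1 + 9×1 + 9×4 = 88
Option 2: 4×0 + 7×1 + 5×4 + 6×0 + 5×2 + 9×0 + 9×3 = 64
Option 3: 4×3 + 7×2 + 5×2 + 6×2 + 5×0 + 9×4 + 9×1 = 93
Option 4: 4×4 + 7×0 + 5×3 + 6×3 + 5×3 + 9×2 + 9×0 = 82
Option 5: 4×2 + 7×3 + 5×1 + 6×4 + 5×4 + 9×3 + 9×2 = 123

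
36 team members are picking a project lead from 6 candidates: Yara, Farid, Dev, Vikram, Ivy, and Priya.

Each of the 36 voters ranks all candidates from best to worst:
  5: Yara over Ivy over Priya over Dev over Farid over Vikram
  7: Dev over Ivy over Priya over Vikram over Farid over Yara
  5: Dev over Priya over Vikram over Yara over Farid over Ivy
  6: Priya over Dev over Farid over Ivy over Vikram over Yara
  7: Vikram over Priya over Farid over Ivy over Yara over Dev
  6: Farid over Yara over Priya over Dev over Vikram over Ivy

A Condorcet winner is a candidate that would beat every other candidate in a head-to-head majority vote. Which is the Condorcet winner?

Priya

Priya vs Yara: 25–11
Priya vs Farid: 30–6
Priya vs Dev: 24–12
Priya vs Vikram: 29–7
Priya vs Ivy: 24–12
Priya beats every other candidate.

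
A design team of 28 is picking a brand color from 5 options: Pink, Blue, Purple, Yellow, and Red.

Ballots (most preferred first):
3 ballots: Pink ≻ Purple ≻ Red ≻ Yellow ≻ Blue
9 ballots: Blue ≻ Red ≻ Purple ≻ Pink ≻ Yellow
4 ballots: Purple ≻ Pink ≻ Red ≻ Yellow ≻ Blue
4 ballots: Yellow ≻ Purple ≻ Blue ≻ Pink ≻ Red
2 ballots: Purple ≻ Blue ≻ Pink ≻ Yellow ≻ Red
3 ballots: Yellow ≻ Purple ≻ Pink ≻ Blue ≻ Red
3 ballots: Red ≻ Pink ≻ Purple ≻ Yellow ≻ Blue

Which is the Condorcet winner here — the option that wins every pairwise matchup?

Purple vs Pink: 22–6
Purple vs Blue: 19–9
Purple vs Yellow: 21–7
Purple vs Red: 16–12
Purple beats every other option.

Purple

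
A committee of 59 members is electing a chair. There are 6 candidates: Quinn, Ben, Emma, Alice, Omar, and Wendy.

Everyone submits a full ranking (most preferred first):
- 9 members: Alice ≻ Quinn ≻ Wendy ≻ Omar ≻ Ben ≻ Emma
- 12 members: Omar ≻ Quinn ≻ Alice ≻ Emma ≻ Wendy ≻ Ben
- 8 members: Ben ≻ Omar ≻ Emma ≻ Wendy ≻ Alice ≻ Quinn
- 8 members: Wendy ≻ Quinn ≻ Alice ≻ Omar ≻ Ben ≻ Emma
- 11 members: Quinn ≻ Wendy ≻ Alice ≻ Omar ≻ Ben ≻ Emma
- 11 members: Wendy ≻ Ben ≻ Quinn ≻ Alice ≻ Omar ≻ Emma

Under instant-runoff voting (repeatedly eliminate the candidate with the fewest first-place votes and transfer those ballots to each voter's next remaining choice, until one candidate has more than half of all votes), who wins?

Round 1: Quinn 11, Ben 8, Emma 0, Alice 9, Omar 12, Wendy 19. Emma eliminated.
Round 2: Quinn 11, Ben 8, Alice 9, Omar 12, Wendy 19. Ben eliminated.
Round 3: Quinn 11, Alice 9, Omar 20, Wendy 19. Alice eliminated.
Round 4: Quinn 20, Omar 20, Wendy 19. Wendy eliminated.
Round 5: Quinn 39, Omar 20. Quinn has a majority (≥30).

Quinn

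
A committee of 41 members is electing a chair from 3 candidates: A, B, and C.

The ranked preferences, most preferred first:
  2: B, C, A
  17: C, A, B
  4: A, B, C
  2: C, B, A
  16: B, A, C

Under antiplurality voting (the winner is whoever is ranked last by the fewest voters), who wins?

Last-place votes: A 4, B 17, C 20.

A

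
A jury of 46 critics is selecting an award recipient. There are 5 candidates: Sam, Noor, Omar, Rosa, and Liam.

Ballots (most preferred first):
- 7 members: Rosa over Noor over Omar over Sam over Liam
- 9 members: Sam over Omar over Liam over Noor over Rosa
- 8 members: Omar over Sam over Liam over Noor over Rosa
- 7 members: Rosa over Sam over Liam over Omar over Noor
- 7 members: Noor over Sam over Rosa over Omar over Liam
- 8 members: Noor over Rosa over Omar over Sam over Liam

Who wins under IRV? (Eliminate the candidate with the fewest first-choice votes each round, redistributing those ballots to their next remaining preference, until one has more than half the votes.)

Round 1: Sam 9, Noor 15, Omar 8, Rosa 14, Liam 0. Liam eliminated.
Round 2: Sam 9, Noor 15, Omar 8, Rosa 14. Omar eliminated.
Round 3: Sam 17, Noor 15, Rosa 14. Rosa eliminated.
Round 4: Sam 24, Noor 22. Sam has a majority (≥24).

Sam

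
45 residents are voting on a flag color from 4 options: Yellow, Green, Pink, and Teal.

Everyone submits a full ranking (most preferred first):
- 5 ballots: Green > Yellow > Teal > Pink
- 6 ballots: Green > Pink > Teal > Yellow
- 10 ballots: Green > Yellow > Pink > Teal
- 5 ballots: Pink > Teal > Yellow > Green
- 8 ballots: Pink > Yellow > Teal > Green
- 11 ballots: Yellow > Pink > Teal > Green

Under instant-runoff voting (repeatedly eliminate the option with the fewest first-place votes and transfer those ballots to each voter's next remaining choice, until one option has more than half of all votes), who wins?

Round 1: Yellow 11, Green 21, Pink 13, Teal 0. Teal eliminated.
Round 2: Yellow 11, Green 21, Pink 13. Yellow eliminated.
Round 3: Green 21, Pink 24. Pink has a majority (≥23).

Pink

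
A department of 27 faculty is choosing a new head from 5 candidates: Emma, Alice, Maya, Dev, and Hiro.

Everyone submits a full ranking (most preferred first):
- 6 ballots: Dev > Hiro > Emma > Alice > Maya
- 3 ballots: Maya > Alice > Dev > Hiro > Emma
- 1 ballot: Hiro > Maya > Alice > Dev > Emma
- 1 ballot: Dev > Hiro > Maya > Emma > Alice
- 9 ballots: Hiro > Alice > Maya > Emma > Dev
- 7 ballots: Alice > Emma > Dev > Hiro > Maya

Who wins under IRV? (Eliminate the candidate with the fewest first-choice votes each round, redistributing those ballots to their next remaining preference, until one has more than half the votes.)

Round 1: Emma 0, Alice 7, Maya 3, Dev 7, Hiro 10. Emma eliminated.
Round 2: Alice 7, Maya 3, Dev 7, Hiro 10. Maya eliminated.
Round 3: Alice 10, Dev 7, Hiro 10. Dev eliminated.
Round 4: Alice 10, Hiro 17. Hiro has a majority (≥14).

Hiro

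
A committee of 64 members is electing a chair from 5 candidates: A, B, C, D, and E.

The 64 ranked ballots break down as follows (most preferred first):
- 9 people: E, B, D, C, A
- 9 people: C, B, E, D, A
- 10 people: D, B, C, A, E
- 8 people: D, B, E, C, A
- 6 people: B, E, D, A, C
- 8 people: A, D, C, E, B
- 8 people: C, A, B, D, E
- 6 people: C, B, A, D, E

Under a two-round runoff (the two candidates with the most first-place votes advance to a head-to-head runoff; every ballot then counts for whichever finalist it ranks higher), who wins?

D

Round 1 first-place votes: A 8, B 6, C 23, D 18, E 9. C and D advance.
Runoff: C is ranked above D on 23 ballots, D above C on 41.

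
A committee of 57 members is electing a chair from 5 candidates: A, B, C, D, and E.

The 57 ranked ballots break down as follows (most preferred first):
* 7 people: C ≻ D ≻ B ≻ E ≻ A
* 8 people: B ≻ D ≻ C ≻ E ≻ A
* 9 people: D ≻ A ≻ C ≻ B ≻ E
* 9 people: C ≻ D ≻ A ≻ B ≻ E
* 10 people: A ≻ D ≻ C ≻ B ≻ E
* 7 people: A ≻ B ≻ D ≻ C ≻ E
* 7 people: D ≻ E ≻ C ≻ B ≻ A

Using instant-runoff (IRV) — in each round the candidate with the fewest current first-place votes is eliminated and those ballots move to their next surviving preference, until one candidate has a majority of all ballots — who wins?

Round 1: A 17, B 8, C 16, D 16, E 0. E eliminated.
Round 2: A 17, B 8, C 16, D 16. B eliminated.
Round 3: A 17, C 16, D 24. C eliminated.
Round 4: A 17, D 40. D has a majority (≥29).

D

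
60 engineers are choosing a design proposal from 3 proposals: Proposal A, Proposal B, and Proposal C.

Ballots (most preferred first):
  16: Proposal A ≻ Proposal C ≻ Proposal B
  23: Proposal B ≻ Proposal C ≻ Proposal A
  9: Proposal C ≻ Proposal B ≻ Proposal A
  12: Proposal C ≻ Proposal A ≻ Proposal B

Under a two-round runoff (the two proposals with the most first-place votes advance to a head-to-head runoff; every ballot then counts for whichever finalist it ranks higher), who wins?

Round 1 first-place votes: Proposal A 16, Proposal B 23, Proposal C 21. Proposal B and Proposal C advance.
Runoff: Proposal B is ranked above Proposal C on 23 ballots, Proposal C above Proposal B on 37.

Proposal C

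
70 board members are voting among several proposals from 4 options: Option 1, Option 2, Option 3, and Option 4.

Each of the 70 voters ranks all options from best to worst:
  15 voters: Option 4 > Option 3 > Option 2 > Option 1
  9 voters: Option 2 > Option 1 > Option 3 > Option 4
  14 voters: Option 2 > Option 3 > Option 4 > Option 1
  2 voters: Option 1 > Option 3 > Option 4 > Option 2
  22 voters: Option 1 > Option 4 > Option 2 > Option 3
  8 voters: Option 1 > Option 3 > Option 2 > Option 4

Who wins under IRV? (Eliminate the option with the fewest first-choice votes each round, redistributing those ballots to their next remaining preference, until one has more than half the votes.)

Option 2

Round 1: Option 1 32, Option 2 23, Option 3 0, Option 4 15. Option 3 eliminated.
Round 2: Option 1 32, Option 2 23, Option 4 15. Option 4 eliminated.
Round 3: Option 1 32, Option 2 38. Option 2 has a majority (≥36).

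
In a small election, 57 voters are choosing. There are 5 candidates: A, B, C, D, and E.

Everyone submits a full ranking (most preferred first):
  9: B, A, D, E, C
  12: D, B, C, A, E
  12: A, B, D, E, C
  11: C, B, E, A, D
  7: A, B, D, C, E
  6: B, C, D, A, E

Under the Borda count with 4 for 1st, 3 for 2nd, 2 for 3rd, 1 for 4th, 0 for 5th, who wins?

B

A: 9×3 + 12×1 + 12×4 + 11×1 + 7×4 + 6×1 = 132
B: 9×4 + 12×3 + 12×3 + 11×3 + 7×3 + 6×4 = 186
C: 9×0 + 12×2 + 12×0 + 11×4 + 7×1 + 6×3 = 93
D: 9×2 + 12×4 + 12×2 + 11×0 + 7×2 + 6×2 = 116
E: 9×1 + 12×0 + 12×1 + 11×2 + 7×0 + 6×0 = 43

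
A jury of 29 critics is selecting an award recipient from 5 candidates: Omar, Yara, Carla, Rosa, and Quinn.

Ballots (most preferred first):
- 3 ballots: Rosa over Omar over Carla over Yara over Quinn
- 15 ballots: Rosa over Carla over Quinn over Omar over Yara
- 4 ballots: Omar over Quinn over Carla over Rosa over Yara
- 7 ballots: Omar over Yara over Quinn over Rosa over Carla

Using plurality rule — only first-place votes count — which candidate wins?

First-place votes: Omar 11, Yara 0, Carla 0, Rosa 18, Quinn 0.

Rosa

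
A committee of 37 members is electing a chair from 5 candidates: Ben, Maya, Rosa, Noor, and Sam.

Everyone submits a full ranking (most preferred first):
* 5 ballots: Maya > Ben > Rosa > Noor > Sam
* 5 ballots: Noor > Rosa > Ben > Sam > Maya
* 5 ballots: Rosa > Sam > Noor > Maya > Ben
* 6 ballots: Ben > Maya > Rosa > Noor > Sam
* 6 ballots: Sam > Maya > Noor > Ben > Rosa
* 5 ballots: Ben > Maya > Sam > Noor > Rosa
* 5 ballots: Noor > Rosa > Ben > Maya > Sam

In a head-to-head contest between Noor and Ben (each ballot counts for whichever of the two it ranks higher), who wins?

Noor is ranked above Ben on 21 ballots; Ben above Noor on 16.

Noor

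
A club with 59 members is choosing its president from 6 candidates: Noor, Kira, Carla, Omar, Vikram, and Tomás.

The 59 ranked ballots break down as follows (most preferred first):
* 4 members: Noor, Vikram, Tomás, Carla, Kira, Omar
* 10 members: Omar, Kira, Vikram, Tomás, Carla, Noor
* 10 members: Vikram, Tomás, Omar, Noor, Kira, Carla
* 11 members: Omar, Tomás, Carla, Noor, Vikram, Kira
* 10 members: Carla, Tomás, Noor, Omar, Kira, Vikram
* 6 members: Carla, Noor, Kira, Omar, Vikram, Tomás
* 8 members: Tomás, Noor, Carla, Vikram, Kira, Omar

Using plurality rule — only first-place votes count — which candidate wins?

First-place votes: Noor 4, Kira 0, Carla 16, Omar 21, Vikram 10, Tomás 8.

Omar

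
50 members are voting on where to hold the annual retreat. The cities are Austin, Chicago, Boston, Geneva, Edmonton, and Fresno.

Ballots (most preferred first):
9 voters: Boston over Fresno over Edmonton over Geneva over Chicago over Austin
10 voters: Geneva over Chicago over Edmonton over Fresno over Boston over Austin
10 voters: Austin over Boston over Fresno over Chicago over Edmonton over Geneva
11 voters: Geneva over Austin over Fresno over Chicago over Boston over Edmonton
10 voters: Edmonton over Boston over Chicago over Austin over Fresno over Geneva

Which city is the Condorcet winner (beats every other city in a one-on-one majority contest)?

Boston vs Austin: 29–21
Boston vs Chicago: 29–21
Boston vs Geneva: 29–21
Boston vs Edmonton: 30–20
Boston vs Fresno: 29–21
Boston beats every other city.

Boston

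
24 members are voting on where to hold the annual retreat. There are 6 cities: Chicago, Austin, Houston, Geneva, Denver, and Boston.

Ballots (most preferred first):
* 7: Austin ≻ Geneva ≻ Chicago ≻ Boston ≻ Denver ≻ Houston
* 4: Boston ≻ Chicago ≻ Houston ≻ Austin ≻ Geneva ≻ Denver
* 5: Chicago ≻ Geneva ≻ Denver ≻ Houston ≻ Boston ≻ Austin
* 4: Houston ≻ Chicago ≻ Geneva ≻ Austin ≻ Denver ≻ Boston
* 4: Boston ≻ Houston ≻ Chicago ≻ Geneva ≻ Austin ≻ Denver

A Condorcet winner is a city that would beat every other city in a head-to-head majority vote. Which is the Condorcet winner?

Chicago

Chicago vs Austin: 17–7
Chicago vs Houston: 16–8
Chicago vs Geneva: 17–7
Chicago vs Denver: 24–0
Chicago vs Boston: 16–8
Chicago beats every other city.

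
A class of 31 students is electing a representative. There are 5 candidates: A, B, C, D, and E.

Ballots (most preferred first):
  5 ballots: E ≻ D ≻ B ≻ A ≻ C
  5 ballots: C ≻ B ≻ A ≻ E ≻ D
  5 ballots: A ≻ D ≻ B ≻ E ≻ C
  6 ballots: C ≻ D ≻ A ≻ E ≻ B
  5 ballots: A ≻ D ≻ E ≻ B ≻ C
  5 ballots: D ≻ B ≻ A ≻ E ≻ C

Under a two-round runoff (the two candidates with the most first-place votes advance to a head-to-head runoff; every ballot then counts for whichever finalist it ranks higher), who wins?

A

Round 1 first-place votes: A 10, B 0, C 11, D 5, E 5. C and A advance.
Runoff: C is ranked above A on 11 ballots, A above C on 20.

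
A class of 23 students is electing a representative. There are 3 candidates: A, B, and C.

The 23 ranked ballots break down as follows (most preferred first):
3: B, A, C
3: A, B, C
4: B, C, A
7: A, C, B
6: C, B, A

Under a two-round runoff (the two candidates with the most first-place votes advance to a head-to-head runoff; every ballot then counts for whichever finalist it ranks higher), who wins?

B

Round 1 first-place votes: A 10, B 7, C 6. A and B advance.
Runoff: A is ranked above B on 10 ballots, B above A on 13.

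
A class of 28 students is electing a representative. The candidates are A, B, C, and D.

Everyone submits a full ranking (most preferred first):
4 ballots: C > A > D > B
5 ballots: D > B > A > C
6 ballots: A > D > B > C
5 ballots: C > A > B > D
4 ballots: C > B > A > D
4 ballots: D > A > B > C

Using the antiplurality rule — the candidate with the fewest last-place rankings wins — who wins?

Last-place votes: A 0, B 4, C 15, D 9.

A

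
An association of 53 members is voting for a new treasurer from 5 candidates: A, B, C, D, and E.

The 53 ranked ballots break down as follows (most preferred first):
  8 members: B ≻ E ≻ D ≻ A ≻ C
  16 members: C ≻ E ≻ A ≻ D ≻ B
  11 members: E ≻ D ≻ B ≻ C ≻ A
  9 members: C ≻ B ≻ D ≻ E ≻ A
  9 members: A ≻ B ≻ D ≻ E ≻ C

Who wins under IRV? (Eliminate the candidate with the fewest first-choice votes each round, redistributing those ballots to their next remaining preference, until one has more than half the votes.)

Round 1: A 9, B 8, C 25, D 0, E 11. D eliminated.
Round 2: A 9, B 8, C 25, E 11. B eliminated.
Round 3: A 9, C 25, E 19. A eliminated.
Round 4: C 25, E 28. E has a majority (≥27).

E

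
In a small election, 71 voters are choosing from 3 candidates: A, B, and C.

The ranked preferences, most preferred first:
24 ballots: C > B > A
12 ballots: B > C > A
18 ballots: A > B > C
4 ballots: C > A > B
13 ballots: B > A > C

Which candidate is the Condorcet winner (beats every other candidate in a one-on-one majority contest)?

B vs A: 49–22
B vs C: 43–28
B beats every other candidate.

B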